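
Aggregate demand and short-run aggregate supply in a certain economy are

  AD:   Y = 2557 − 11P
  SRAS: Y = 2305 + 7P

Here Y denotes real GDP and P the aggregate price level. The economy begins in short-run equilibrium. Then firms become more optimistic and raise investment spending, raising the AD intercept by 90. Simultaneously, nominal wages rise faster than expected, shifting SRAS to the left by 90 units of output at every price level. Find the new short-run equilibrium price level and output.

After both shocks: AD is Y = 2647 − 11P and SRAS is Y = 2215 + 7P.
Setting them equal: 432 = 18P, so P = 24.
Y = 2647 − 11·24 = 2383.

P = 24, Y = 2383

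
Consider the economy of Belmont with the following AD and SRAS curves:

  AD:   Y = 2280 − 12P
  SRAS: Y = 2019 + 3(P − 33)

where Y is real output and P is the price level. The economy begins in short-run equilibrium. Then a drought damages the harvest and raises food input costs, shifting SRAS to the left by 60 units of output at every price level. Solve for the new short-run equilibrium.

P = 28, Y = 1944

This is a negative supply shock: SRAS shifts left.
New SRAS: Y = 1860 + 3P.
Set AD = SRAS: 2280 − 12P = 1860 + 3P, so 420 = 15P and P = 28.
Y = 2280 − 12·28 = 1944.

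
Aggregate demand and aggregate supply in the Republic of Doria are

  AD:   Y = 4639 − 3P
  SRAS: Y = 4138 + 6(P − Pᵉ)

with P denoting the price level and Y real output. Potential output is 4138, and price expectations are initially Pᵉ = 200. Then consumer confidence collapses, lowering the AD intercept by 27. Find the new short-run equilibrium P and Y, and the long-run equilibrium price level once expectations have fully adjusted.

AD shifts left: new AD is Y = 4612 − 3P. With Pᵉ = 200, SRAS is Y = 2938 + 6P.
Short run: 4612 − 3P = 2938 + 6P gives 1674 = 9P, so P = 186 and Y = 4612 − 3·186 = 4054.
Y = 4054 is below potential 4138; expectations adjust and SRAS shifts right until Y = 4138.
Long run: on the new AD curve, 4138 = 4612 − 3P gives P = 158.

Short run: P = 186, Y = 4054. Long run: P = 158.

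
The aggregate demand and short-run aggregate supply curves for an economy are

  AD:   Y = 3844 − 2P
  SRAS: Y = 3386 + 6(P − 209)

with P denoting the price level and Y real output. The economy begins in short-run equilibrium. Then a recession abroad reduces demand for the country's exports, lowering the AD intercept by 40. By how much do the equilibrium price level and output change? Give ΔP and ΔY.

ΔP = -5, ΔY = -30

This is a negative demand shock: AD shifts left.
New AD: Y = 3804 − 2P.
SRAS can be written Y = 2132 + 6P.
Set AD = SRAS: 3804 − 2P = 2132 + 6P, so 1672 = 8P and P = 209.
Y = 3804 − 2·209 = 3386.
Initially P = 214, Y = 3416, so ΔP = -5 and ΔY = -30.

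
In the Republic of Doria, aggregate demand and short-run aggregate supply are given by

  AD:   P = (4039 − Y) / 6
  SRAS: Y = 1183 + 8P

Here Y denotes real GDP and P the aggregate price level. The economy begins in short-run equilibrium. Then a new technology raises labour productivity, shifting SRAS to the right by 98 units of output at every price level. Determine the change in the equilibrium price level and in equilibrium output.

This is a positive supply shock: SRAS shifts right.
New SRAS: Y = 1281 + 8P.
Set AD = SRAS: 4039 − 6P = 1281 + 8P, so 2758 = 14P and P = 197.
Y = 4039 − 6·197 = 2857.
Initially P = 204, Y = 2815, so ΔP = -7 and ΔY = +42.

ΔP = -7, ΔY = +42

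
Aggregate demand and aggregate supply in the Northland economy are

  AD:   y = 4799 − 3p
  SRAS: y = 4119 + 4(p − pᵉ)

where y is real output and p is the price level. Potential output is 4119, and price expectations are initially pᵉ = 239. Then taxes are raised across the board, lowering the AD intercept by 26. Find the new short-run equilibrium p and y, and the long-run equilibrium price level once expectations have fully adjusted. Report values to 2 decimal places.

Short run: p = 230.00, y = 4083.00. Long run: p = 218.00.

AD shifts left: new AD is y = 4773 − 3p. With pᵉ = 239, SRAS is y = 3163 + 4p.
Short run: 4773 − 3p = 3163 + 4p gives 1610 = 7p, so p = 230.00 and y = 4773 − 3p = 4083.00.
y = 4083.00 is below potential 4119; expectations adjust and SRAS shifts right until y = 4119.
Long run: on the new AD curve, 4119 = 4773 − 3p gives p = 218.00.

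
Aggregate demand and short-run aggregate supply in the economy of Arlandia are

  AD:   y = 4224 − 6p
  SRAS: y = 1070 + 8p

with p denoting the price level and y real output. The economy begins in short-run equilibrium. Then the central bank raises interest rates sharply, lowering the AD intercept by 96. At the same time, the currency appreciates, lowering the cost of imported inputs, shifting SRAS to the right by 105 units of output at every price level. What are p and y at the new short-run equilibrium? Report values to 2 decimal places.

p = 210.93, y = 2862.43

After both shocks: AD is y = 4128 − 6p and SRAS is y = 1175 + 8p.
Setting them equal: 2953 = 14p, so p = 210.93.
Substituting into AD, y = 2862.43.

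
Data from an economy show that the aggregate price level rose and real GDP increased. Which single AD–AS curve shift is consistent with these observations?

P rose and Y rose. An AD shift moves P and Y in the same direction; an SRAS shift moves them in opposite directions.
Here P and Y moved in the same direction, so the AD curve shifted.
Since Y rose, AD shifted right.

AD shifted right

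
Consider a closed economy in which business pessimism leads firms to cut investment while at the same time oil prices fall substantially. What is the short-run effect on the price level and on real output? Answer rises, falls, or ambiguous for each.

The first event is a negative demand shock: AD shifts left, which by itself pushes P down and Y down.
The second is a favourable supply shock: SRAS shifts right, which by itself pushes P down and Y up.
Both shocks push P down, so P falls. The two shocks push Y in opposite directions, so the effect on Y is ambiguous.

Price level: falls; output: ambiguous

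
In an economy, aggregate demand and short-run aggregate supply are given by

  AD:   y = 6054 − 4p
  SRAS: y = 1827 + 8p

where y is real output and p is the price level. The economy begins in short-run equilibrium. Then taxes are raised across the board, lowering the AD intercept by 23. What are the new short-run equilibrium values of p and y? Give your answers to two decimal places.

This is a negative demand shock: AD shifts left.
New AD: y = 6031 − 4p.
Set AD = SRAS: 6031 − 4p = 1827 + 8p, so 4204 = 12p and p = 350.33.
Substituting into AD, y = 4629.67.

p = 350.33, y = 4629.67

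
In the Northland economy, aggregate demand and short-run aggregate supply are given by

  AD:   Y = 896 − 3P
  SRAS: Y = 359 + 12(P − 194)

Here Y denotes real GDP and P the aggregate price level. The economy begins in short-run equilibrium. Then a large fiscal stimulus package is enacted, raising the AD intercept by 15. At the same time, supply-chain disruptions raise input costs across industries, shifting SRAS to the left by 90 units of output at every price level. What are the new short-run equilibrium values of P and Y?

After both shocks: AD is Y = 911 − 3P and SRAS is Y = 12P − 2059.
Setting them equal: 2970 = 15P, so P = 198.
Y = 911 − 3·198 = 317.

P = 198, Y = 317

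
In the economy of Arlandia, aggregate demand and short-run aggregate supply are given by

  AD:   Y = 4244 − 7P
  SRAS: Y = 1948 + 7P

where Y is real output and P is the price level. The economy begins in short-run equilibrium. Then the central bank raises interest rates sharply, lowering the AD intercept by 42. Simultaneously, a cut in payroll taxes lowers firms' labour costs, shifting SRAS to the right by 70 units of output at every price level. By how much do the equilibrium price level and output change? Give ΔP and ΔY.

After both shocks: AD is Y = 4202 − 7P and SRAS is Y = 2018 + 7P.
Setting them equal: 2184 = 14P, so P = 156.
Y = 4202 − 7·156 = 3110.
Initially P = 164, Y = 3096, so ΔP = -8 and ΔY = +14.

ΔP = -8, ΔY = +14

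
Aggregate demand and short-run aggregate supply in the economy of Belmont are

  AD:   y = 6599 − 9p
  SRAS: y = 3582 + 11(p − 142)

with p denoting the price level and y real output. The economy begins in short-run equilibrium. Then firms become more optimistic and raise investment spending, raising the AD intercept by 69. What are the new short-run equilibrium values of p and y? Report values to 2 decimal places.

This is a positive demand shock: AD shifts right.
New AD: y = 6668 − 9p.
SRAS can be written y = 2020 + 11p.
Set AD = SRAS: 6668 − 9p = 2020 + 11p, so 4648 = 20p and p = 232.40.
Substituting into AD, y = 4576.40.

p = 232.40, y = 4576.40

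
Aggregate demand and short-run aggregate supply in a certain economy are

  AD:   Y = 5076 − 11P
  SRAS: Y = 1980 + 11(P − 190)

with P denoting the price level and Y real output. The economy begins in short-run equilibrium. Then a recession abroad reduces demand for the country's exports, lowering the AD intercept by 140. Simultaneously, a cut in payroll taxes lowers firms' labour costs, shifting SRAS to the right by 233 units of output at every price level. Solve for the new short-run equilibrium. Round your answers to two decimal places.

P = 218.77, Y = 2529.50

After both shocks: AD is Y = 4936 − 11P and SRAS is Y = 123 + 11P.
Setting them equal: 4813 = 22P, so P = 218.77.
Substituting into AD, Y = 2529.50.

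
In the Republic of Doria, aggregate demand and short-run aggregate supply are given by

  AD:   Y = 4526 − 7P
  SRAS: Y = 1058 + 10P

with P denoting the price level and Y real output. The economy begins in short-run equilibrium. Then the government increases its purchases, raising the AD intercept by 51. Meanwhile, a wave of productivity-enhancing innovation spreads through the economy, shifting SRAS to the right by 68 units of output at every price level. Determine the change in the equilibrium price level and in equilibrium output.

ΔP = -1, ΔY = +58

After both shocks: AD is Y = 4577 − 7P and SRAS is Y = 1126 + 10P.
Setting them equal: 3451 = 17P, so P = 203.
Y = 4577 − 7·203 = 3156.
Initially P = 204, Y = 3098, so ΔP = -1 and ΔY = +58.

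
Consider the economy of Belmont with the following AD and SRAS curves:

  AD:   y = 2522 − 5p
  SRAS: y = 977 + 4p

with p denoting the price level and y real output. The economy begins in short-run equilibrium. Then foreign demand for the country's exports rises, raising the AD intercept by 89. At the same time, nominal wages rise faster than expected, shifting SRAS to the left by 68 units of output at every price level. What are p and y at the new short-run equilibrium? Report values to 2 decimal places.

After both shocks: AD is y = 2611 − 5p and SRAS is y = 909 + 4p.
Setting them equal: 1702 = 9p, so p = 189.11.
Substituting into AD, y = 1665.44.

p = 189.11, y = 1665.44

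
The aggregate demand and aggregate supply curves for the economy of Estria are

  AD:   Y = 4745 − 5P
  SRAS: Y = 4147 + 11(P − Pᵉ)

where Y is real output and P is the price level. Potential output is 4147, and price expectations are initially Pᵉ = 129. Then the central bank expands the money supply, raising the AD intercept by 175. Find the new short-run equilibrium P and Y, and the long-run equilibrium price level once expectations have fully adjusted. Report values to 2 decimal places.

Short run: P = 137.00, Y = 4235.00. Long run: P = 154.60.

AD shifts right: new AD is Y = 4920 − 5P. With Pᵉ = 129, SRAS is Y = 2728 + 11P.
Short run: 4920 − 5P = 2728 + 11P gives 2192 = 16P, so P = 137.00 and Y = 4920 − 5P = 4235.00.
Y = 4235.00 is above potential 4147; expectations adjust and SRAS shifts left until Y = 4147.
Long run: on the new AD curve, 4147 = 4920 − 5P gives P = 154.60.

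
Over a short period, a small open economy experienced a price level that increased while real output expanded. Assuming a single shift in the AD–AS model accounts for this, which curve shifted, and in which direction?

P rose and Y rose. An AD shift moves P and Y in the same direction; an SRAS shift moves them in opposite directions.
Here P and Y moved in the same direction, so the AD curve shifted.
Since Y rose, AD shifted right.

AD shifted right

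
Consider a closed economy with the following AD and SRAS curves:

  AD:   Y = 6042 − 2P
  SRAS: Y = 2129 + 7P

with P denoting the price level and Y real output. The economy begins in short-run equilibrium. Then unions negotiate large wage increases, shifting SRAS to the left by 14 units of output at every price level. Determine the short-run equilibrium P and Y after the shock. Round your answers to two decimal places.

This is a negative supply shock: SRAS shifts left.
New SRAS: Y = 2115 + 7P.
Set AD = SRAS: 6042 − 2P = 2115 + 7P, so 3927 = 9P and P = 436.33.
Substituting into AD, Y = 5169.33.

P = 436.33, Y = 5169.33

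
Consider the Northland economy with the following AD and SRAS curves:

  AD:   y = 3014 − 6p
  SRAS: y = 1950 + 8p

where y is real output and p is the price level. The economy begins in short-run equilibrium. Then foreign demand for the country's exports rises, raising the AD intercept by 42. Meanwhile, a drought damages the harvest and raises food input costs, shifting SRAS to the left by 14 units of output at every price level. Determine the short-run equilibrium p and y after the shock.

p = 80, y = 2576

After both shocks: AD is y = 3056 − 6p and SRAS is y = 1936 + 8p.
Setting them equal: 1120 = 14p, so p = 80.
y = 3056 − 6·80 = 2576.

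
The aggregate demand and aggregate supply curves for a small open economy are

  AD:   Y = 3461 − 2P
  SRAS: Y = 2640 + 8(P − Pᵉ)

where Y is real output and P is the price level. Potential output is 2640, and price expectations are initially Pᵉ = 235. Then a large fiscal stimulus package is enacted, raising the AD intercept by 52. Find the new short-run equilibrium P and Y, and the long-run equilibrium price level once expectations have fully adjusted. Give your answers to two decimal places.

AD shifts right: new AD is Y = 3513 − 2P. With Pᵉ = 235, SRAS is Y = 760 + 8P.
Short run: 3513 − 2P = 760 + 8P gives 2753 = 10P, so P = 275.30 and Y = 3513 − 2P = 2962.40.
Y = 2962.40 is above potential 2640; expectations adjust and SRAS shifts left until Y = 2640.
Long run: on the new AD curve, 2640 = 3513 − 2P gives P = 436.50.

Short run: P = 275.30, Y = 2962.40. Long run: P = 436.50.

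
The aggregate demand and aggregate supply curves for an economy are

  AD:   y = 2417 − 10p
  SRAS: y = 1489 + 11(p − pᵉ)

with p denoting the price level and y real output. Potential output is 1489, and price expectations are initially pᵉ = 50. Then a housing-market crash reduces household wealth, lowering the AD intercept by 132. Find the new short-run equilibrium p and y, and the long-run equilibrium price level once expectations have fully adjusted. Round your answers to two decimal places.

AD shifts left: new AD is y = 2285 − 10p. With pᵉ = 50, SRAS is y = 939 + 11p.
Short run: 2285 − 10p = 939 + 11p gives 1346 = 21p, so p = 64.10 and y = 2285 − 10p = 1644.05.
y = 1644.05 is above potential 1489; expectations adjust and SRAS shifts left until y = 1489.
Long run: on the new AD curve, 1489 = 2285 − 10p gives p = 79.60.

Short run: p = 64.10, y = 1644.05. Long run: p = 79.60.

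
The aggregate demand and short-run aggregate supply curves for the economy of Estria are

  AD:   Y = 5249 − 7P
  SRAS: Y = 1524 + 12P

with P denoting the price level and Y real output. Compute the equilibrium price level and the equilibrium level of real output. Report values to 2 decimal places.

P = 196.05, Y = 3876.63

Set AD = SRAS: 5249 − 7P = 1524 + 12P, so 3725 = 19P and P = 196.05.
Substituting into AD, Y = 5249 − 7P = 3876.63.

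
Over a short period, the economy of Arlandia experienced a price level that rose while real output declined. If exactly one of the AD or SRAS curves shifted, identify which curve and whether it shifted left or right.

P rose and Y fell. An AD shift moves P and Y in the same direction; an SRAS shift moves them in opposite directions.
Here P and Y moved in opposite directions, so the SRAS curve shifted.
Since Y fell, SRAS shifted left.

SRAS shifted left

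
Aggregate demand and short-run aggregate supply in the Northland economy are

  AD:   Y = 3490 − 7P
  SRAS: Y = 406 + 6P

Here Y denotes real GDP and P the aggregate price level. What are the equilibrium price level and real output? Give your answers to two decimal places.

P = 237.23, Y = 1829.38

Set AD = SRAS: 3490 − 7P = 406 + 6P, so 3084 = 13P and P = 237.23.
Substituting into AD, Y = 3490 − 7P = 1829.38.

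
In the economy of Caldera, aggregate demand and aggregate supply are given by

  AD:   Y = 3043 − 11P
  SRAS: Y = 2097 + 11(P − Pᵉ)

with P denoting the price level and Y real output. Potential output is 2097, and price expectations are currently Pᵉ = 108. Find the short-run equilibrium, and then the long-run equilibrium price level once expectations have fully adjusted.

Short run: P = 97, Y = 1976. Long run: P = 86.

Short run: with Pᵉ = 108, SRAS is Y = 909 + 11P. Setting AD = SRAS gives 2134 = 22P, so P = 97 and Y = 3043 − 11·97 = 1976.
Output 1976 is below potential 2097, so over time expected prices fall and SRAS shifts right until Y returns to 2097.
Long run: Y = 2097 on the AD curve gives 2097 = 3043 − 11P, so P = 86.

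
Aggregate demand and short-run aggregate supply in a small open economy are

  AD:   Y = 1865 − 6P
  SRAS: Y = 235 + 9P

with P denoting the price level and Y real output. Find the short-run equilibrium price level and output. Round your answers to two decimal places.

Set AD = SRAS: 1865 − 6P = 235 + 9P, so 1630 = 15P and P = 108.67.
Substituting into AD, Y = 1865 − 6P = 1213.00.

P = 108.67, Y = 1213.00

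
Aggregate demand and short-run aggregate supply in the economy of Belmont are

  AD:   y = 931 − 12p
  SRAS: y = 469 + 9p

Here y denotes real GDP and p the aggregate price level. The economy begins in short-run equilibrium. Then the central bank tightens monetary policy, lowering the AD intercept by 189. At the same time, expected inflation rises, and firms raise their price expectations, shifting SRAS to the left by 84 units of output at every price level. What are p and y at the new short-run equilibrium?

p = 17, y = 538

After both shocks: AD is y = 742 − 12p and SRAS is y = 385 + 9p.
Setting them equal: 357 = 21p, so p = 17.
y = 742 − 12·17 = 538.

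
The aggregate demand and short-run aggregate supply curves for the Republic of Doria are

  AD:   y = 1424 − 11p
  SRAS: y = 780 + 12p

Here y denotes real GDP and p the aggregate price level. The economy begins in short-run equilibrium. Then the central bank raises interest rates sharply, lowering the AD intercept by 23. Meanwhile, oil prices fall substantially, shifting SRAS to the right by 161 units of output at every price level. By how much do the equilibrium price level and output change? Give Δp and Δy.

Δp = -8, Δy = +65

After both shocks: AD is y = 1401 − 11p and SRAS is y = 941 + 12p.
Setting them equal: 460 = 23p, so p = 20.
y = 1401 − 11·20 = 1181.
Initially p = 28, y = 1116, so Δp = -8 and Δy = +65.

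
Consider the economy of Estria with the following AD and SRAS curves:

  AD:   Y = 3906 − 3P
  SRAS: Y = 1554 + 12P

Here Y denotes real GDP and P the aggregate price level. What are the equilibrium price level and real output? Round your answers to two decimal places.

P = 156.80, Y = 3435.60

Set AD = SRAS: 3906 − 3P = 1554 + 12P, so 2352 = 15P and P = 156.80.
Substituting into AD, Y = 3906 − 3P = 3435.60.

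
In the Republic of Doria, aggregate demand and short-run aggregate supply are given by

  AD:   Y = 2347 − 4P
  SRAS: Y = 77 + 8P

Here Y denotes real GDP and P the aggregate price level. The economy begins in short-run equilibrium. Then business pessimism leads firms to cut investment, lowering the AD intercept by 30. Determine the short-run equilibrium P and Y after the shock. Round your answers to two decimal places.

P = 186.67, Y = 1570.33

This is a negative demand shock: AD shifts left.
New AD: Y = 2317 − 4P.
Set AD = SRAS: 2317 − 4P = 77 + 8P, so 2240 = 12P and P = 186.67.
Substituting into AD, Y = 1570.33.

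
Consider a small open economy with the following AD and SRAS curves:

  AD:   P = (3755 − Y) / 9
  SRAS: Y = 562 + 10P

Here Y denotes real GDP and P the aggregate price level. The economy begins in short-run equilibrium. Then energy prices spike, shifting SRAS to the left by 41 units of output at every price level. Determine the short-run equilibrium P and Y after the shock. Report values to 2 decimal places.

This is a negative supply shock: SRAS shifts left.
New SRAS: Y = 521 + 10P.
Set AD = SRAS: 3755 − 9P = 521 + 10P, so 3234 = 19P and P = 170.21.
Substituting into AD, Y = 2223.11.

P = 170.21, Y = 2223.11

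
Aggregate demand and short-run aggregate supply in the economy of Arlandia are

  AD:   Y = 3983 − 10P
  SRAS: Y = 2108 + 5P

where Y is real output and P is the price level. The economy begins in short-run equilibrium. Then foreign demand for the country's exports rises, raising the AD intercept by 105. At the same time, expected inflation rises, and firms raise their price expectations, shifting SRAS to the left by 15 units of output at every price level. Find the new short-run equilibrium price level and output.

P = 133, Y = 2758

After both shocks: AD is Y = 4088 − 10P and SRAS is Y = 2093 + 5P.
Setting them equal: 1995 = 15P, so P = 133.
Y = 4088 − 10·133 = 2758.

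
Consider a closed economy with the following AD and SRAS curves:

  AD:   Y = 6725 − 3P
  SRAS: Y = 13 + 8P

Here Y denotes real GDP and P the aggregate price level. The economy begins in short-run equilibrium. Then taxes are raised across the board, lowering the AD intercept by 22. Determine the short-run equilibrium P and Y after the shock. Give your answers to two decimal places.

P = 608.18, Y = 4878.45

This is a negative demand shock: AD shifts left.
New AD: Y = 6703 − 3P.
Set AD = SRAS: 6703 − 3P = 13 + 8P, so 6690 = 11P and P = 608.18.
Substituting into AD, Y = 4878.45.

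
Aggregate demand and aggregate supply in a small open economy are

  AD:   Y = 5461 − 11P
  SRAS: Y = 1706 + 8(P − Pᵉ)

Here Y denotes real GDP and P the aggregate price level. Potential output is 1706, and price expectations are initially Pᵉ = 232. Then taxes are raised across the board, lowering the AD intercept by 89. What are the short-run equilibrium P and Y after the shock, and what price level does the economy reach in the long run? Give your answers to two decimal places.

AD shifts left: new AD is Y = 5372 − 11P. With Pᵉ = 232, SRAS is Y = 8P − 150.
Short run: 5372 − 11P = 8P − 150 gives 5522 = 19P, so P = 290.63 and Y = 5372 − 11P = 2175.05.
Y = 2175.05 is above potential 1706; expectations adjust and SRAS shifts left until Y = 1706.
Long run: on the new AD curve, 1706 = 5372 − 11P gives P = 333.27.

Short run: P = 290.63, Y = 2175.05. Long run: P = 333.27.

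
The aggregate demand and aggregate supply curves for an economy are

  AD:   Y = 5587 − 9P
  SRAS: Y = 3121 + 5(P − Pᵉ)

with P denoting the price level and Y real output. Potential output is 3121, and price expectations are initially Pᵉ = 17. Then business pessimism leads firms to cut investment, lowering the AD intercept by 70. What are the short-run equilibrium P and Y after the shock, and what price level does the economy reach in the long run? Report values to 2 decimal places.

Short run: P = 177.21, Y = 3922.07. Long run: P = 266.22.

AD shifts left: new AD is Y = 5517 − 9P. With Pᵉ = 17, SRAS is Y = 3036 + 5P.
Short run: 5517 − 9P = 3036 + 5P gives 2481 = 14P, so P = 177.21 and Y = 5517 − 9P = 3922.07.
Y = 3922.07 is above potential 3121; expectations adjust and SRAS shifts left until Y = 3121.
Long run: on the new AD curve, 3121 = 5517 − 9P gives P = 266.22.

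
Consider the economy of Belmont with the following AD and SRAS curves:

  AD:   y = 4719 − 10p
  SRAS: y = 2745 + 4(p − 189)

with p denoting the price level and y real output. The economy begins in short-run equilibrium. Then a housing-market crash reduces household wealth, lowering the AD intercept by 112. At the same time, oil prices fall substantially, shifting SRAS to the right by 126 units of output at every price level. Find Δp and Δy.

After both shocks: AD is y = 4607 − 10p and SRAS is y = 2115 + 4p.
Setting them equal: 2492 = 14p, so p = 178.
y = 4607 − 10·178 = 2827.
Initially p = 195, y = 2769, so Δp = -17 and Δy = +58.

Δp = -17, Δy = +58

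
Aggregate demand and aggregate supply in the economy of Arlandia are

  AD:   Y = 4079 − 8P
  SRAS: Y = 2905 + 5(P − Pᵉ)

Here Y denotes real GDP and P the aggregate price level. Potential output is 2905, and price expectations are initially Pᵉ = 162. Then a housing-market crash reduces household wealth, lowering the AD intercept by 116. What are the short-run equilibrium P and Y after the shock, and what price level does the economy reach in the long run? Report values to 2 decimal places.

Short run: P = 143.69, Y = 2813.46. Long run: P = 132.25.

AD shifts left: new AD is Y = 3963 − 8P. With Pᵉ = 162, SRAS is Y = 2095 + 5P.
Short run: 3963 − 8P = 2095 + 5P gives 1868 = 13P, so P = 143.69 and Y = 3963 − 8P = 2813.46.
Y = 2813.46 is below potential 2905; expectations adjust and SRAS shifts right until Y = 2905.
Long run: on the new AD curve, 2905 = 3963 − 8P gives P = 132.25.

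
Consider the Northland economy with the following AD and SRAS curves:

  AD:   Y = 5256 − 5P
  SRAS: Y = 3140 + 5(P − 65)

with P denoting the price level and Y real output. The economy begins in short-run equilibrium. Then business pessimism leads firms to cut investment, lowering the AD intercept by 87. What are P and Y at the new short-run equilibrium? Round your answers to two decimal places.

This is a negative demand shock: AD shifts left.
New AD: Y = 5169 − 5P.
SRAS can be written Y = 2815 + 5P.
Set AD = SRAS: 5169 − 5P = 2815 + 5P, so 2354 = 10P and P = 235.40.
Substituting into AD, Y = 3992.00.

P = 235.40, Y = 3992.00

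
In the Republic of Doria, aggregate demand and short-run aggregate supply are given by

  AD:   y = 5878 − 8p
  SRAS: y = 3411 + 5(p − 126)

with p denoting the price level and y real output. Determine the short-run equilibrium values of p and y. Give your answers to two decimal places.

p = 238.23, y = 3972.15

Write SRAS as y = 3411 + 5p − 630 = 2781 + 5p.
Set AD = SRAS: 5878 − 8p = 2781 + 5p, so 3097 = 13p and p = 238.23.
Substituting into AD, y = 5878 − 8p = 3972.15.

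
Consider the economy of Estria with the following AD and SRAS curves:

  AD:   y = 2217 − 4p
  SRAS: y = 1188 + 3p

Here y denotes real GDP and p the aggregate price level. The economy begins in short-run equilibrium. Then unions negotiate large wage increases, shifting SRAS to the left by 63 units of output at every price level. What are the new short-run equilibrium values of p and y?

p = 156, y = 1593

This is a negative supply shock: SRAS shifts left.
New SRAS: y = 1125 + 3p.
Set AD = SRAS: 2217 − 4p = 1125 + 3p, so 1092 = 7p and p = 156.
y = 2217 − 4·156 = 1593.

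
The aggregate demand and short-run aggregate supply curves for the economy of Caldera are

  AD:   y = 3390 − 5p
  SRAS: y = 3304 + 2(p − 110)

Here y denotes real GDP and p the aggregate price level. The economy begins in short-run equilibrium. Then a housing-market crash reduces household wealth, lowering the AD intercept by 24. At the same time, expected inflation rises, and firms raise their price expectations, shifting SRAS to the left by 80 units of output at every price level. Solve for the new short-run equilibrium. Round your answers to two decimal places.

p = 51.71, y = 3107.43

After both shocks: AD is y = 3366 − 5p and SRAS is y = 3004 + 2p.
Setting them equal: 362 = 7p, so p = 51.71.
Substituting into AD, y = 3107.43.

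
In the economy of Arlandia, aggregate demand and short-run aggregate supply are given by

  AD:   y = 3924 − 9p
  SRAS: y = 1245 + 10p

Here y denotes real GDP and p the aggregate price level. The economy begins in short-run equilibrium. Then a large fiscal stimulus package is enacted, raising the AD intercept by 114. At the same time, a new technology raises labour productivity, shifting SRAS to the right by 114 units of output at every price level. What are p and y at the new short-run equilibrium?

p = 141, y = 2769

After both shocks: AD is y = 4038 − 9p and SRAS is y = 1359 + 10p.
Setting them equal: 2679 = 19p, so p = 141.
y = 4038 − 9·141 = 2769.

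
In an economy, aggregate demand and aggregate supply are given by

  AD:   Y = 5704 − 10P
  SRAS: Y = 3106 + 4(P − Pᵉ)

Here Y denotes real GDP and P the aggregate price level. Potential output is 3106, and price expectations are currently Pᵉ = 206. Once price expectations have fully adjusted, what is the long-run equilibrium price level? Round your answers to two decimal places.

Long-run P = 259.80

Short run: with Pᵉ = 206, SRAS is Y = 2282 + 4P. Setting AD = SRAS gives 3422 = 14P, so P = 244.43 and Y = 5704 − 10P = 3259.71.
Output 3259.71 is above potential 3106, so over time expected prices rise and SRAS shifts left until Y returns to 3106.
Long run: Y = 3106 on the AD curve gives 3106 = 5704 − 10P, so P = 259.80.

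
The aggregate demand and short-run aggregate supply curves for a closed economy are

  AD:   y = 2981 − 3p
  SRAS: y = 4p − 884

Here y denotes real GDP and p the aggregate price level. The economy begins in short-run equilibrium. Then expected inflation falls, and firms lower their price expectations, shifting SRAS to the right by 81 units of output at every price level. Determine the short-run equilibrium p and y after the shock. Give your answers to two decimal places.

This is a positive supply shock: SRAS shifts right.
New SRAS: y = 4p − 803.
Set AD = SRAS: 2981 − 3p = 4p − 803, so 3784 = 7p and p = 540.57.
Substituting into AD, y = 1359.29.

p = 540.57, y = 1359.29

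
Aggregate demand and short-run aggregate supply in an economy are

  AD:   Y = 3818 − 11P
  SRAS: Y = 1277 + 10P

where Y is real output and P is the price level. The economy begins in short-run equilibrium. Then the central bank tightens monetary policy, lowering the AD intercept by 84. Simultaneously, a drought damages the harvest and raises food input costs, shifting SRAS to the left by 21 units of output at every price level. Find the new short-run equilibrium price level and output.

After both shocks: AD is Y = 3734 − 11P and SRAS is Y = 1256 + 10P.
Setting them equal: 2478 = 21P, so P = 118.
Y = 3734 − 11·118 = 2436.

P = 118, Y = 2436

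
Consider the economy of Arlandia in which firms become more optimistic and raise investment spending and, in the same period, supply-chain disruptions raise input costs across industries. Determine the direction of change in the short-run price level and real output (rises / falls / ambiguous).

The first event is a positive demand shock: AD shifts right, which by itself pushes P up and Y up.
The second is an adverse supply shock: SRAS shifts left, which by itself pushes P up and Y down.
Both shocks push P up, so P rises. The two shocks push Y in opposite directions, so the effect on Y is ambiguous.

Price level: rises; output: ambiguous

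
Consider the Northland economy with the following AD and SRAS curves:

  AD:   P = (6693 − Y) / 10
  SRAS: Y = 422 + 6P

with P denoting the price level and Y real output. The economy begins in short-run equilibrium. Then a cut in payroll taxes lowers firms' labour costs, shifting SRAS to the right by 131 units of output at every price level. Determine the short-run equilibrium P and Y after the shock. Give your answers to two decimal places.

P = 383.75, Y = 2855.50

This is a positive supply shock: SRAS shifts right.
New SRAS: Y = 553 + 6P.
Set AD = SRAS: 6693 − 10P = 553 + 6P, so 6140 = 16P and P = 383.75.
Substituting into AD, Y = 2855.50.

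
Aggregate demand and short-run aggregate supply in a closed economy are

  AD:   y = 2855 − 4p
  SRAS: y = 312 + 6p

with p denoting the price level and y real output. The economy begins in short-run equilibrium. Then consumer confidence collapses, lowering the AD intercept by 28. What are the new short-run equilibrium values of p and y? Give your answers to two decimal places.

p = 251.50, y = 1821.00

This is a negative demand shock: AD shifts left.
New AD: y = 2827 − 4p.
Set AD = SRAS: 2827 − 4p = 312 + 6p, so 2515 = 10p and p = 251.50.
Substituting into AD, y = 1821.00.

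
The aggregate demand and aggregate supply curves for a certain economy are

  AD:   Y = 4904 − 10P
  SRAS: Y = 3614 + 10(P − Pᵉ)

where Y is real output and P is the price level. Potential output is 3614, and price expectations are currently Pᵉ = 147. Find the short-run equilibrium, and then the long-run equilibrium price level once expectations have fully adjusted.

Short run: P = 138, Y = 3524. Long run: P = 129.

Short run: with Pᵉ = 147, SRAS is Y = 2144 + 10P. Setting AD = SRAS gives 2760 = 20P, so P = 138 and Y = 4904 − 10·138 = 3524.
Output 3524 is below potential 3614, so over time expected prices fall and SRAS shifts right until Y returns to 3614.
Long run: Y = 3614 on the AD curve gives 3614 = 4904 − 10P, so P = 129.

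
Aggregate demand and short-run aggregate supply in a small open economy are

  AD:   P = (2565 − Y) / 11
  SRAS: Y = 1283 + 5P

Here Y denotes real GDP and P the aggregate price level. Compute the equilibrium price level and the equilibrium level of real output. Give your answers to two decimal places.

P = 80.13, Y = 1683.63

Rearrange AD to Y = 2565 − 11P.
Set AD = SRAS: 2565 − 11P = 1283 + 5P, so 1282 = 16P and P = 80.13.
Substituting into AD, Y = 2565 − 11P = 1683.63.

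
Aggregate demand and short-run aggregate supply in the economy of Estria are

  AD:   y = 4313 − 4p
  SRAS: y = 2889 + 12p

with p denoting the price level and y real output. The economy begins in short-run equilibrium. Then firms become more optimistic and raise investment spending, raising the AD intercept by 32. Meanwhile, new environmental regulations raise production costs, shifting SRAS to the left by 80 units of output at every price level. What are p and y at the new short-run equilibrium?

p = 96, y = 3961

After both shocks: AD is y = 4345 − 4p and SRAS is y = 2809 + 12p.
Setting them equal: 1536 = 16p, so p = 96.
y = 4345 − 4·96 = 3961.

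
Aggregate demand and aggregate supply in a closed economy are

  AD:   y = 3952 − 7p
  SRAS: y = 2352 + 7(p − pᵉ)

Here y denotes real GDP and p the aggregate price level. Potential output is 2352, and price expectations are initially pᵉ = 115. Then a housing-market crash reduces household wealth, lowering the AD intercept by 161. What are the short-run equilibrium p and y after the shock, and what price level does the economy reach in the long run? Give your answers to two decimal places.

AD shifts left: new AD is y = 3791 − 7p. With pᵉ = 115, SRAS is y = 1547 + 7p.
Short run: 3791 − 7p = 1547 + 7p gives 2244 = 14p, so p = 160.29 and y = 3791 − 7p = 2669.00.
y = 2669.00 is above potential 2352; expectations adjust and SRAS shifts left until y = 2352.
Long run: on the new AD curve, 2352 = 3791 − 7p gives p = 205.57.

Short run: p = 160.29, y = 2669.00. Long run: p = 205.57.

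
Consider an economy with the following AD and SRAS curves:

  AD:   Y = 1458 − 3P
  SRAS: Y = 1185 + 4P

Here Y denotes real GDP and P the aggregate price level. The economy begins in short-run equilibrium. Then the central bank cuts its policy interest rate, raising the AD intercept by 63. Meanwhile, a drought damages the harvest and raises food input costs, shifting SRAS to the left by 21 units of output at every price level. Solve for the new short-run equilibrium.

P = 51, Y = 1368

After both shocks: AD is Y = 1521 − 3P and SRAS is Y = 1164 + 4P.
Setting them equal: 357 = 7P, so P = 51.
Y = 1521 − 3·51 = 1368.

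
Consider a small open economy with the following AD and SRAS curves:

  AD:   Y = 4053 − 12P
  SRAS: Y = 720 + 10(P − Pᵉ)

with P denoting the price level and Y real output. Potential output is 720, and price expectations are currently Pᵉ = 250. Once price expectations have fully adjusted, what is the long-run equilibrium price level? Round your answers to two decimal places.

Long-run P = 277.75

Short run: with Pᵉ = 250, SRAS is Y = 10P − 1780. Setting AD = SRAS gives 5833 = 22P, so P = 265.14 and Y = 4053 − 12P = 871.36.
Output 871.36 is above potential 720, so over time expected prices rise and SRAS shifts left until Y returns to 720.
Long run: Y = 720 on the AD curve gives 720 = 4053 − 12P, so P = 277.75.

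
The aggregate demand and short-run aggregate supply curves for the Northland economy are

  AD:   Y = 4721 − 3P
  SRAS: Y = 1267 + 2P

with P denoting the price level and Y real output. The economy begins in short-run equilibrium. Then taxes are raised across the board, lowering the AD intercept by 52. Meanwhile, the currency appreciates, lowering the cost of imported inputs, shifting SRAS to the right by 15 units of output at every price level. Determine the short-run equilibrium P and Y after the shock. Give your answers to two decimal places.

After both shocks: AD is Y = 4669 − 3P and SRAS is Y = 1282 + 2P.
Setting them equal: 3387 = 5P, so P = 677.40.
Substituting into AD, Y = 2636.80.

P = 677.40, Y = 2636.80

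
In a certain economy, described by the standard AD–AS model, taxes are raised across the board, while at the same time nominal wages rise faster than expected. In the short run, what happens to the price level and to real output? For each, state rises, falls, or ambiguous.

Price level: ambiguous; output: falls

The first event is a negative demand shock: AD shifts left, which by itself pushes P down and Y down.
The second is an adverse supply shock: SRAS shifts left, which by itself pushes P up and Y down.
The two shocks push P in opposite directions, so the effect on P is ambiguous. Both shocks push Y down, so Y falls.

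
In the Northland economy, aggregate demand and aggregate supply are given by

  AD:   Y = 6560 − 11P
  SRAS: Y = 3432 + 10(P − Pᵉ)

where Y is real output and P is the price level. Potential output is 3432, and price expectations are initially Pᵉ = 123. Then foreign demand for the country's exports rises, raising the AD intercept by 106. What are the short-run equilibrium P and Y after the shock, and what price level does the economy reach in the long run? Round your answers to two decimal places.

AD shifts right: new AD is Y = 6666 − 11P. With Pᵉ = 123, SRAS is Y = 2202 + 10P.
Short run: 6666 − 11P = 2202 + 10P gives 4464 = 21P, so P = 212.57 and Y = 6666 − 11P = 4327.71.
Y = 4327.71 is above potential 3432; expectations adjust and SRAS shifts left until Y = 3432.
Long run: on the new AD curve, 3432 = 6666 − 11P gives P = 294.00.

Short run: P = 212.57, Y = 4327.71. Long run: P = 294.00.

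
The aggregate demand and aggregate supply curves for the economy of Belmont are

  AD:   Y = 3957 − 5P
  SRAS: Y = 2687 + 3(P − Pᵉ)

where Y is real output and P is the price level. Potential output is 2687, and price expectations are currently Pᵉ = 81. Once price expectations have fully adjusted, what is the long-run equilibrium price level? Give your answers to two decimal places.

Short run: with Pᵉ = 81, SRAS is Y = 2444 + 3P. Setting AD = SRAS gives 1513 = 8P, so P = 189.13 and Y = 3957 − 5P = 3011.38.
Output 3011.38 is above potential 2687, so over time expected prices rise and SRAS shifts left until Y returns to 2687.
Long run: Y = 2687 on the AD curve gives 2687 = 3957 − 5P, so P = 254.00.

Long-run P = 254.00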